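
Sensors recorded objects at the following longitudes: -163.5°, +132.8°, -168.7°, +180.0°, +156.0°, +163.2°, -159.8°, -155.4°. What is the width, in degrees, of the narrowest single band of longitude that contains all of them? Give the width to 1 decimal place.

71.8°

Sort the longitudes: -168.7°, -163.5°, -159.8°, -155.4°, +132.8°, +156.0°, +163.2°, +180.0°.
Eastward gaps between consecutive values (wrapping around): 5.2°, 3.7°, 4.4°, 288.2°, 23.2°, 7.2°, 16.8°, 11.3°.
Largest gap = 288.2° ⇒ minimal covering band is its complement: 360° − 288.2° = 71.8°.
Band runs from +132.8° eastward to -155.4°, crossing the antimeridian.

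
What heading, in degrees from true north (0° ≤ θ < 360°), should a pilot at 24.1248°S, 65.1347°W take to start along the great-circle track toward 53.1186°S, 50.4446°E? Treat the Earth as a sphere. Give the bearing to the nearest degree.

Δλ = 50.4446 − -65.1347 = 115.5793°.
θ = atan2( sin Δλ · cos φ₂ , cos φ₁ · sin φ₂ − sin φ₁ · cos φ₂ · cos Δλ )
  = atan2(0.54134, -0.83593) = 147.073° → normalised to [0°, 360°): 147.073°.

147°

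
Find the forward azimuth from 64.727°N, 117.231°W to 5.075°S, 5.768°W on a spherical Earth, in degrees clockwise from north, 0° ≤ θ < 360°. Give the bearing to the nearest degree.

Δλ = -5.768 − -117.231 = 111.463°.
θ = atan2( sin Δλ · cos φ₂ , cos φ₁ · sin φ₂ − sin φ₁ · cos φ₂ · cos Δλ )
  = atan2(0.92701, 0.29181) = 72.526° → normalised to [0°, 360°): 72.526°.

73°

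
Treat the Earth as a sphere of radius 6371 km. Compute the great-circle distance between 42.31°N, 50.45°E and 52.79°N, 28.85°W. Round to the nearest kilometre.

5754 km

Δλ = -28.85 − 50.45 = -79.30°.
Δφ = 52.79 − 42.31 = 10.48°.
a = sin²(Δφ/2) + cos φ₁ · cos φ₂ · sin²(Δλ/2) = 0.190431.
c = 2·atan2(√a, √(1−a)) = 0.90315 rad → d = 6371·c ≈ 5753.97 km.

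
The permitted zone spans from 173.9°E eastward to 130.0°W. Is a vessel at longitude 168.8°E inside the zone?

Band width going east from +173.9° to -130.0°: ((-130.0 − 173.9) mod 360) = 56.1°.
Offset of +168.8° east of the west edge: ((168.8 − 173.9) mod 360) = 354.9°.
354.9° > 56.1° ⇒ outside.

No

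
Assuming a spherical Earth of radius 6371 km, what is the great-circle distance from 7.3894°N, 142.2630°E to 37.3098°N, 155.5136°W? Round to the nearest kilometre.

Δλ = -155.5136 − 142.2630 = -297.7766°; wrapped into (−180°, 180°]: 62.2234°.
Δφ = 37.3098 − 7.3894 = 29.9204°.
a = sin²(Δφ/2) + cos φ₁ · cos φ₂ · sin²(Δλ/2) = 0.277230.
c = 2·atan2(√a, √(1−a)) = 1.10902 rad → d = 6371·c ≈ 7065.57 km.

7066 km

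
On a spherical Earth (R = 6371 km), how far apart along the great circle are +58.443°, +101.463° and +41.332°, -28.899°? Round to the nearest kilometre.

Δλ = -28.899 − 101.463 = -130.362°.
Δφ = 41.332 − 58.443 = -17.111°.
a = sin²(Δφ/2) + cos φ₁ · cos φ₂ · sin²(Δλ/2) = 0.345870.
c = 2·atan2(√a, √(1−a)) = 1.25743 rad → d = 6371·c ≈ 8011.11 km.

8011 km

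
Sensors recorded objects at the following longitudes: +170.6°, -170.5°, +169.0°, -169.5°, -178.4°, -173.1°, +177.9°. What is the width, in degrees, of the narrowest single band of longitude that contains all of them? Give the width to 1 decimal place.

21.5°

Sort the longitudes: -178.4°, -173.1°, -170.5°, -169.5°, +169.0°, +170.6°, +177.9°.
Eastward gaps between consecutive values (wrapping around): 5.3°, 2.6°, 1.0°, 338.5°, 1.6°, 7.3°, 3.7°.
Largest gap = 338.5° ⇒ minimal covering band is its complement: 360° − 338.5° = 21.5°.
Band runs from +169.0° eastward to -169.5°, crossing the antimeridian.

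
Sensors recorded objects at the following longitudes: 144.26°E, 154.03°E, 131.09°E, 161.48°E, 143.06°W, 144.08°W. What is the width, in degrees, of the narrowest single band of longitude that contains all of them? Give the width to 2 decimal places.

85.85°

Sort the longitudes: -144.08°, -143.06°, +131.09°, +144.26°, +154.03°, +161.48°.
Eastward gaps between consecutive values (wrapping around): 1.02°, 274.15°, 13.17°, 9.77°, 7.45°, 54.44°.
Largest gap = 274.15° ⇒ minimal covering band is its complement: 360° − 274.15° = 85.85°.
Band runs from +131.09° eastward to -143.06°, crossing the antimeridian.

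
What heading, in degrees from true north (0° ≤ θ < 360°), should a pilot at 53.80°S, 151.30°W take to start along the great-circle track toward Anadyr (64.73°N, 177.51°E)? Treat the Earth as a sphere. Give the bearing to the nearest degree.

345°

Δλ = 177.51 − -151.30 = 328.81°; wrapped into (−180°, 180°]: -31.19°.
θ = atan2( sin Δλ · cos φ₂ , cos φ₁ · sin φ₂ − sin φ₁ · cos φ₂ · cos Δλ )
  = atan2(-0.22107, 0.82877) = -14.936° → normalised to [0°, 360°): 345.064°.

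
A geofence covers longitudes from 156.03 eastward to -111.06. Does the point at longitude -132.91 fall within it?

Band width going east from +156.03° to -111.06°: ((-111.06 − 156.03) mod 360) = 92.91°.
Offset of -132.91° east of the west edge: ((-132.91 − 156.03) mod 360) = 71.06°.
71.06° ≤ 92.91° ⇒ inside.

Yes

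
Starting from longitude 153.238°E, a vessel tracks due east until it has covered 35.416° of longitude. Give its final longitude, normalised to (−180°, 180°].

171.346°W

Start at +153.238°; shift +35.416° → +188.654°.
+188.654° lies outside (−180°, 180°]; subtract 360° → -171.346°.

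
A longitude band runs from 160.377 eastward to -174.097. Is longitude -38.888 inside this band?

Band width going east from +160.377° to -174.097°: ((-174.097 − 160.377) mod 360) = 25.526°.
Offset of -38.888° east of the west edge: ((-38.888 − 160.377) mod 360) = 160.735°.
160.735° > 25.526° ⇒ outside.

No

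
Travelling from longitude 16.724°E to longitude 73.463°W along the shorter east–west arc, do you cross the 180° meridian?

Signed shortest Δλ = ((-73.463 − 16.724 + 180) mod 360) − 180 = -90.187°.
Going west by 90.187° from +16.724° reaches -73.463° without touching 180°.

No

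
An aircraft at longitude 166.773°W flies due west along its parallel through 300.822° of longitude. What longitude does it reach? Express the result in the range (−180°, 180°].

Start at -166.773°; shift −300.822° → -467.595°.
-467.595° lies outside (−180°, 180°]; add 360° → -107.595°.

107.595°W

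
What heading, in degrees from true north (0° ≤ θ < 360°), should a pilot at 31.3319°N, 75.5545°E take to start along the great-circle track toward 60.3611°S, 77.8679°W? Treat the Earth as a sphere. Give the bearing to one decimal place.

203.4°

Δλ = -77.8679 − 75.5545 = -153.4224°.
θ = atan2( sin Δλ · cos φ₂ , cos φ₁ · sin φ₂ − sin φ₁ · cos φ₂ · cos Δλ )
  = atan2(-0.22126, -0.51243) = -156.646° → normalised to [0°, 360°): 203.354°.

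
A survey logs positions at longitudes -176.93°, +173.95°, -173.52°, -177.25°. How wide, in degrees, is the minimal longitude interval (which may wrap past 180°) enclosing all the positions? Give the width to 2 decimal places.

12.53°

Sort the longitudes: -177.25°, -176.93°, -173.52°, +173.95°.
Eastward gaps between consecutive values (wrapping around): 0.32°, 3.41°, 347.47°, 8.80°.
Largest gap = 347.47° ⇒ minimal covering band is its complement: 360° − 347.47° = 12.53°.
Band runs from +173.95° eastward to -173.52°, crossing the antimeridian.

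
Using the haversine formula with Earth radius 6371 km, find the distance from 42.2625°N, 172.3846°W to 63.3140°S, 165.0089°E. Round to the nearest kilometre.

11909 km

Δλ = 165.0089 − -172.3846 = 337.3935°; wrapped into (−180°, 180°]: -22.6065°.
Δφ = -63.3140 − 42.2625 = -105.5765°.
a = sin²(Δφ/2) + cos φ₁ · cos φ₂ · sin²(Δλ/2) = 0.647031.
c = 2·atan2(√a, √(1−a)) = 1.86927 rad → d = 6371·c ≈ 11909.12 km.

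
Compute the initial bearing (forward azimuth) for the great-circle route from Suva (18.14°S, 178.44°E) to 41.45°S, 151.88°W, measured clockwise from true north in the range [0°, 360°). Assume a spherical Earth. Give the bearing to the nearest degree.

139°

Δλ = -151.88 − 178.44 = -330.32°; wrapped into (−180°, 180°]: 29.68°.
θ = atan2( sin Δλ · cos φ₂ , cos φ₁ · sin φ₂ − sin φ₁ · cos φ₂ · cos Δλ )
  = atan2(0.37114, -0.42632) = 138.959° → normalised to [0°, 360°): 138.959°.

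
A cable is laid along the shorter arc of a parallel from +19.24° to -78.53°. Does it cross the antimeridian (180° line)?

Signed shortest Δλ = ((-78.53 − 19.24 + 180) mod 360) − 180 = -97.77°.
Going west by 97.77° from +19.24° reaches -78.53° without touching 180°.

No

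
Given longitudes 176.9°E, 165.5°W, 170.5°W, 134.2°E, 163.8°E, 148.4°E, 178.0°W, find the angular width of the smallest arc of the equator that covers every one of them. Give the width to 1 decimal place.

60.3°

Sort the longitudes: -178.0°, -170.5°, -165.5°, +134.2°, +148.4°, +163.8°, +176.9°.
Eastward gaps between consecutive values (wrapping around): 7.5°, 5.0°, 299.7°, 14.2°, 15.4°, 13.1°, 5.1°.
Largest gap = 299.7° ⇒ minimal covering band is its complement: 360° − 299.7° = 60.3°.
Band runs from +134.2° eastward to -165.5°, crossing the antimeridian.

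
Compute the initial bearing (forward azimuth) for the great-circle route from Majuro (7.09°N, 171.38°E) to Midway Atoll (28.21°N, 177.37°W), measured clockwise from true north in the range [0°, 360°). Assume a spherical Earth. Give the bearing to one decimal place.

Δλ = -177.37 − 171.38 = -348.75°; wrapped into (−180°, 180°]: 11.25°.
θ = atan2( sin Δλ · cos φ₂ , cos φ₁ · sin φ₂ − sin φ₁ · cos φ₂ · cos Δλ )
  = atan2(0.17192, 0.36241) = 25.378° → normalised to [0°, 360°): 25.378°.

25.4°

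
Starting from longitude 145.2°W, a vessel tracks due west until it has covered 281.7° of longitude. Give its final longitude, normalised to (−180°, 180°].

66.9°W

Start at -145.2°; shift −281.7° → -426.9°.
-426.9° lies outside (−180°, 180°]; add 360° → -66.9°.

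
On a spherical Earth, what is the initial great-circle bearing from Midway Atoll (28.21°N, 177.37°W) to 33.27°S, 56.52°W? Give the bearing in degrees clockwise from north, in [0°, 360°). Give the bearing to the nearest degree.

111°

Δλ = -56.52 − -177.37 = 120.85°.
θ = atan2( sin Δλ · cos φ₂ , cos φ₁ · sin φ₂ − sin φ₁ · cos φ₂ · cos Δλ )
  = atan2(0.71780, -0.28076) = 111.362° → normalised to [0°, 360°): 111.362°.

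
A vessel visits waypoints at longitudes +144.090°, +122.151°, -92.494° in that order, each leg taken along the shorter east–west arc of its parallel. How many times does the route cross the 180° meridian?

Leg 1: +144.090° → +122.151°, shortest Δλ = -21.939° (west) — does not cross 180°.
Leg 2: +122.151° → -92.494°, shortest Δλ = 145.355° (east) — crosses 180°.
Total crossings: 1.

1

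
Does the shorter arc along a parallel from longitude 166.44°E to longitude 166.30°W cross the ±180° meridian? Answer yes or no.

Yes

Naïve |-166.30 − 166.44| = 332.74° > 180°, so the shorter arc goes the other way round — across 180°.
Signed shortest Δλ = ((-166.30 − 166.44 + 180) mod 360) − 180 = 27.26°.
Going east by 27.26° from +166.44° passes through 180° before reaching -166.30°.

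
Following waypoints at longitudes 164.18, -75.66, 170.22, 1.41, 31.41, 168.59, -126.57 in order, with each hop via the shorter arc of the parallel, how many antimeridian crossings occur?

Leg 1: +164.18° → -75.66°, shortest Δλ = 120.16° (east) — crosses 180°.
Leg 2: -75.66° → +170.22°, shortest Δλ = -114.12° (west) — crosses 180°.
Leg 3: +170.22° → +1.41°, shortest Δλ = -168.81° (west) — does not cross 180°.
Leg 4: +1.41° → +31.41°, shortest Δλ = 30.0° (east) — does not cross 180°.
Leg 5: +31.41° → +168.59°, shortest Δλ = 137.18° (east) — does not cross 180°.
Leg 6: +168.59° → -126.57°, shortest Δλ = 64.84° (east) — crosses 180°.
Total crossings: 3.

3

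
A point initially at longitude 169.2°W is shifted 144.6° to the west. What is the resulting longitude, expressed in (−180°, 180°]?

46.2°E

Start at -169.2°; shift −144.6° → -313.8°.
-313.8° lies outside (−180°, 180°]; add 360° → +46.2°.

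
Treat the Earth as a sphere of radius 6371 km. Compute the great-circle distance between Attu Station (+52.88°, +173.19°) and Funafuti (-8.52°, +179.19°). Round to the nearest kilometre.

6851 km

Δλ = 179.19 − 173.19 = 6.00°.
Δφ = -8.52 − 52.88 = -61.40°.
a = sin²(Δφ/2) + cos φ₁ · cos φ₂ · sin²(Δλ/2) = 0.262289.
c = 2·atan2(√a, √(1−a)) = 1.07535 rad → d = 6371·c ≈ 6851.07 km.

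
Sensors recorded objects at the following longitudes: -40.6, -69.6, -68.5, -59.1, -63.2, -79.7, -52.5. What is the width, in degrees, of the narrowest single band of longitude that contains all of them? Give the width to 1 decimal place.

Sort the longitudes: -79.7°, -69.6°, -68.5°, -63.2°, -59.1°, -52.5°, -40.6°.
Eastward gaps between consecutive values (wrapping around): 10.1°, 1.1°, 5.3°, 4.1°, 6.6°, 11.9°, 320.9°.
Largest gap = 320.9° ⇒ minimal covering band is its complement: 360° − 320.9° = 39.1°.
Band runs from -79.7° eastward to -40.6°.

39.1°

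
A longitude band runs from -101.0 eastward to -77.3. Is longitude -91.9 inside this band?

Yes

Band width going east from -101.0° to -77.3°: ((-77.3 − -101.0) mod 360) = 23.7°.
Offset of -91.9° east of the west edge: ((-91.9 − -101.0) mod 360) = 9.1°.
9.1° ≤ 23.7° ⇒ inside.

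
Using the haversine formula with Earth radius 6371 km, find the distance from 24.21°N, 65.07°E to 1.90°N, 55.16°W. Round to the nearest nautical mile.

6991 nmi

Δλ = -55.16 − 65.07 = -120.23°.
Δφ = 1.90 − 24.21 = -22.31°.
a = sin²(Δφ/2) + cos φ₁ · cos φ₂ · sin²(Δλ/2) = 0.722671.
c = 2·atan2(√a, √(1−a)) = 2.03235 rad → d = 6371·c ≈ 12948.12 km ≈ 6991.43 nmi.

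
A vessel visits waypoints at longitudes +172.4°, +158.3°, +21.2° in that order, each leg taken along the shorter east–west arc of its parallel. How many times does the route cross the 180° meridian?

Leg 1: +172.4° → +158.3°, shortest Δλ = -14.1° (west) — does not cross 180°.
Leg 2: +158.3° → +21.2°, shortest Δλ = -137.1° (west) — does not cross 180°.
Total crossings: 0.

0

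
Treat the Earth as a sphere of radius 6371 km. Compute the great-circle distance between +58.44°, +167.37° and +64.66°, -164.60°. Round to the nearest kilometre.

Δλ = -164.60 − 167.37 = -331.97°; wrapped into (−180°, 180°]: 28.03°.
Δφ = 64.66 − 58.44 = 6.22°.
a = sin²(Δφ/2) + cos φ₁ · cos φ₂ · sin²(Δλ/2) = 0.016081.
c = 2·atan2(√a, √(1−a)) = 0.25431 rad → d = 6371·c ≈ 1620.19 km.

1620 km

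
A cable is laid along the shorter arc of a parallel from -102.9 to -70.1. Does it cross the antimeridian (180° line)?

No

Signed shortest Δλ = ((-70.1 − -102.9 + 180) mod 360) − 180 = 32.8°.
Going east by 32.8° from -102.9° reaches -70.1° without touching 180°.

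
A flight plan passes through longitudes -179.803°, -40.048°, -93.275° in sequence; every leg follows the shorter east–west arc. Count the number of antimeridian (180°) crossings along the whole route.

Leg 1: -179.803° → -40.048°, shortest Δλ = 139.755° (east) — does not cross 180°.
Leg 2: -40.048° → -93.275°, shortest Δλ = -53.227° (west) — does not cross 180°.
Total crossings: 0.

0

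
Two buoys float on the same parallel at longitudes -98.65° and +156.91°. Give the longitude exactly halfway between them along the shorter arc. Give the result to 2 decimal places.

Signed shortest Δλ from -98.65° to +156.91° is -104.44°.
Midpoint longitude = -98.65° + (-104.44°)/2 = -98.65° − 52.22° = -150.87°.
(The naïve average (-98.65 + +156.91)/2 = 29.13° is on the wrong side of the globe.)

-150.87°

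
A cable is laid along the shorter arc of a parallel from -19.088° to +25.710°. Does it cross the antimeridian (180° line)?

No

Signed shortest Δλ = ((25.710 − -19.088 + 180) mod 360) − 180 = 44.798°.
Going east by 44.798° from -19.088° reaches +25.710° without touching 180°.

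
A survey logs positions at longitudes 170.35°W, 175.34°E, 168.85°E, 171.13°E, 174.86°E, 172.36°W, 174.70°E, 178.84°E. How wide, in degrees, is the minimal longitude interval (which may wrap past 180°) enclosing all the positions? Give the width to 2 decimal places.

20.80°

Sort the longitudes: -172.36°, -170.35°, +168.85°, +171.13°, +174.70°, +174.86°, +175.34°, +178.84°.
Eastward gaps between consecutive values (wrapping around): 2.01°, 339.20°, 2.28°, 3.57°, 0.16°, 0.48°, 3.50°, 8.80°.
Largest gap = 339.20° ⇒ minimal covering band is its complement: 360° − 339.20° = 20.80°.
Band runs from +168.85° eastward to -170.35°, crossing the antimeridian.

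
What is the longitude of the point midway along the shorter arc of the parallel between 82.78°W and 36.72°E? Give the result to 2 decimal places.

23.03°W

Signed shortest Δλ from -82.78° to +36.72° is +119.50°.
Midpoint longitude = -82.78° + (+119.50°)/2 = -82.78° + 59.75° = -23.03°.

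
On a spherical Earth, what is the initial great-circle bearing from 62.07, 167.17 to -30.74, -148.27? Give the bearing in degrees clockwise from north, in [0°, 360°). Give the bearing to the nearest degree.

142°

Δλ = -148.27 − 167.17 = -315.44°; wrapped into (−180°, 180°]: 44.56°.
θ = atan2( sin Δλ · cos φ₂ , cos φ₁ · sin φ₂ − sin φ₁ · cos φ₂ · cos Δλ )
  = atan2(0.60307, -0.78049) = 142.307° → normalised to [0°, 360°): 142.307°.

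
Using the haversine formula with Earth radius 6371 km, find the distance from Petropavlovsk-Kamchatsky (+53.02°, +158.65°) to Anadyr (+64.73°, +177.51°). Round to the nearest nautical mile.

Δλ = 177.51 − 158.65 = 18.86°.
Δφ = 64.73 − 53.02 = 11.71°.
a = sin²(Δφ/2) + cos φ₁ · cos φ₂ · sin²(Δλ/2) = 0.017300.
c = 2·atan2(√a, √(1−a)) = 0.26382 rad → d = 6371·c ≈ 1680.80 km ≈ 907.56 nmi.

908 nmi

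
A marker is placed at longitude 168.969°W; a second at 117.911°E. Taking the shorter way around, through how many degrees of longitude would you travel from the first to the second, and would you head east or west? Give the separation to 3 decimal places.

Raw difference: 117.911 − -168.969 = 286.88°.
Normalise into (−180°, 180°]: 286.88° − 360° = -73.12°.
Negative ⇒ the second point lies to the west; separation 73.120°.

73.120° west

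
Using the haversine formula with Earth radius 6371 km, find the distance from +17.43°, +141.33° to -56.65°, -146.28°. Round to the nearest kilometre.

10592 km

Δλ = -146.28 − 141.33 = -287.61°; wrapped into (−180°, 180°]: 72.39°.
Δφ = -56.65 − 17.43 = -74.08°.
a = sin²(Δφ/2) + cos φ₁ · cos φ₂ · sin²(Δλ/2) = 0.545766.
c = 2·atan2(√a, √(1−a)) = 1.66246 rad → d = 6371·c ≈ 10591.51 km.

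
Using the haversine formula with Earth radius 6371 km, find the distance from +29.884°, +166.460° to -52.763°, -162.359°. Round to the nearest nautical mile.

5224 nmi

Δλ = -162.359 − 166.460 = -328.819°; wrapped into (−180°, 180°]: 31.181°.
Δφ = -52.763 − 29.884 = -82.647°.
a = sin²(Δφ/2) + cos φ₁ · cos φ₂ · sin²(Δλ/2) = 0.473906.
c = 2·atan2(√a, √(1−a)) = 1.51858 rad → d = 6371·c ≈ 9674.90 km ≈ 5224.03 nmi.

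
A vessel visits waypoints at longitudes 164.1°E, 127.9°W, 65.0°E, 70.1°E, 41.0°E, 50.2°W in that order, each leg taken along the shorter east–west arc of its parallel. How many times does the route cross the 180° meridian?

2

Leg 1: +164.1° → -127.9°, shortest Δλ = 68.0° (east) — crosses 180°.
Leg 2: -127.9° → +65.0°, shortest Δλ = -167.1° (west) — crosses 180°.
Leg 3: +65.0° → +70.1°, shortest Δλ = 5.1° (east) — does not cross 180°.
Leg 4: +70.1° → +41.0°, shortest Δλ = -29.1° (west) — does not cross 180°.
Leg 5: +41.0° → -50.2°, shortest Δλ = -91.2° (west) — does not cross 180°.
Total crossings: 2.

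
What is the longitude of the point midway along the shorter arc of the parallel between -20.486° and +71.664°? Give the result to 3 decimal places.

+25.589°

Signed shortest Δλ from -20.486° to +71.664° is +92.150°.
Midpoint longitude = -20.486° + (+92.150°)/2 = -20.486° + 46.075° = +25.589°.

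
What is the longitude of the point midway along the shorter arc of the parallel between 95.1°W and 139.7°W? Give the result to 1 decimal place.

117.4°W

Signed shortest Δλ from -95.1° to -139.7° is -44.6°.
Midpoint longitude = -95.1° + (-44.6°)/2 = -95.1° − 22.3° = -117.4°.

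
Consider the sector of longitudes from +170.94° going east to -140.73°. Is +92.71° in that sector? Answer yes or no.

Band width going east from +170.94° to -140.73°: ((-140.73 − 170.94) mod 360) = 48.33°.
Offset of +92.71° east of the west edge: ((92.71 − 170.94) mod 360) = 281.77°.
281.77° > 48.33° ⇒ outside.

No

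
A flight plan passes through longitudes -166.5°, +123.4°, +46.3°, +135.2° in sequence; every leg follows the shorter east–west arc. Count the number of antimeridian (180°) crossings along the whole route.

Leg 1: -166.5° → +123.4°, shortest Δλ = -70.1° (west) — crosses 180°.
Leg 2: +123.4° → +46.3°, shortest Δλ = -77.1° (west) — does not cross 180°.
Leg 3: +46.3° → +135.2°, shortest Δλ = 88.9° (east) — does not cross 180°.
Total crossings: 1.

1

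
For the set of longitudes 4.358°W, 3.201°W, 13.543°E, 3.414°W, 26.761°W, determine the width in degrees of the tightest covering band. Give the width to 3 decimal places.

40.304°

Sort the longitudes: -26.761°, -4.358°, -3.414°, -3.201°, +13.543°.
Eastward gaps between consecutive values (wrapping around): 22.403°, 0.944°, 0.213°, 16.744°, 319.696°.
Largest gap = 319.696° ⇒ minimal covering band is its complement: 360° − 319.696° = 40.304°.
Band runs from -26.761° eastward to +13.543°.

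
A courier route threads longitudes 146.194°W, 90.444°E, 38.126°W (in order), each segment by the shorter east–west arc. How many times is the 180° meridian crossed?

1

Leg 1: -146.194° → +90.444°, shortest Δλ = -123.362° (west) — crosses 180°.
Leg 2: +90.444° → -38.126°, shortest Δλ = -128.57° (west) — does not cross 180°.
Total crossings: 1.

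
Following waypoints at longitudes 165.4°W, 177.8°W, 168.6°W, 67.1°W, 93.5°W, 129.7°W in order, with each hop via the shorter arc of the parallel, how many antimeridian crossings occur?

0

Leg 1: -165.4° → -177.8°, shortest Δλ = -12.4° (west) — does not cross 180°.
Leg 2: -177.8° → -168.6°, shortest Δλ = 9.2° (east) — does not cross 180°.
Leg 3: -168.6° → -67.1°, shortest Δλ = 101.5° (east) — does not cross 180°.
Leg 4: -67.1° → -93.5°, shortest Δλ = -26.4° (west) — does not cross 180°.
Leg 5: -93.5° → -129.7°, shortest Δλ = -36.2° (west) — does not cross 180°.
Total crossings: 0.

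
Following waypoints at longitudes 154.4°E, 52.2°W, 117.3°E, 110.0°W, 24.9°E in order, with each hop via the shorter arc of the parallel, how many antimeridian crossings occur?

2

Leg 1: +154.4° → -52.2°, shortest Δλ = 153.4° (east) — crosses 180°.
Leg 2: -52.2° → +117.3°, shortest Δλ = 169.5° (east) — does not cross 180°.
Leg 3: +117.3° → -110.0°, shortest Δλ = 132.7° (east) — crosses 180°.
Leg 4: -110.0° → +24.9°, shortest Δλ = 134.9° (east) — does not cross 180°.
Total crossings: 2.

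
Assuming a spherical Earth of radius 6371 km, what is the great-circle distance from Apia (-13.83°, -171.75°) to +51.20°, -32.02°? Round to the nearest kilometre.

14520 km

Δλ = -32.02 − -171.75 = 139.73°.
Δφ = 51.20 − -13.83 = 65.03°.
a = sin²(Δφ/2) + cos φ₁ · cos φ₂ · sin²(Δλ/2) = 0.825268.
c = 2·atan2(√a, √(1−a)) = 2.27909 rad → d = 6371·c ≈ 14520.07 km.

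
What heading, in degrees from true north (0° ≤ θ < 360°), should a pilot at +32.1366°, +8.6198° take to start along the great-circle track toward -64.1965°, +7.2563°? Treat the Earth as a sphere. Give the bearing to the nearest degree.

181°

Δλ = 7.2563 − 8.6198 = -1.3635°.
θ = atan2( sin Δλ · cos φ₂ , cos φ₁ · sin φ₂ − sin φ₁ · cos φ₂ · cos Δλ )
  = atan2(-0.01036, -0.99383) = -179.403° → normalised to [0°, 360°): 180.597°.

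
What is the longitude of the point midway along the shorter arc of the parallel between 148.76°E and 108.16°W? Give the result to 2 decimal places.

159.70°W

Signed shortest Δλ from +148.76° to -108.16° is +103.08°.
Midpoint longitude = +148.76° + (+103.08°)/2 = +148.76° + 51.54° = +200.30°.
Normalise into (−180°, 180°]: -159.70°.
(The naïve average (+148.76 + -108.16)/2 = 20.3° is on the wrong side of the globe.)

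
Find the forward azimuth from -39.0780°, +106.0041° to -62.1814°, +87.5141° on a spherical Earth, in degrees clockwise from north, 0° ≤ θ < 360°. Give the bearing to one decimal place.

200.0°

Δλ = 87.5141 − 106.0041 = -18.4900°.
θ = atan2( sin Δλ · cos φ₂ , cos φ₁ · sin φ₂ − sin φ₁ · cos φ₂ · cos Δλ )
  = atan2(-0.14800, -0.40758) = -160.043° → normalised to [0°, 360°): 199.957°.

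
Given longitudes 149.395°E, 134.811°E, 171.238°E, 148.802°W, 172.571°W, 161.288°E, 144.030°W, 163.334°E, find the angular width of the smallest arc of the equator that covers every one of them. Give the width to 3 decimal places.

Sort the longitudes: -172.571°, -148.802°, -144.030°, +134.811°, +149.395°, +161.288°, +163.334°, +171.238°.
Eastward gaps between consecutive values (wrapping around): 23.769°, 4.772°, 278.841°, 14.584°, 11.893°, 2.046°, 7.904°, 16.191°.
Largest gap = 278.841° ⇒ minimal covering band is its complement: 360° − 278.841° = 81.159°.
Band runs from +134.811° eastward to -144.030°, crossing the antimeridian.

81.159°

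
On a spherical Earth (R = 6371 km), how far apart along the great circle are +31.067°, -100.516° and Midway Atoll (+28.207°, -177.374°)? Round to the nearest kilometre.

Δλ = -177.374 − -100.516 = -76.858°.
Δφ = 28.207 − 31.067 = -2.860°.
a = sin²(Δφ/2) + cos φ₁ · cos φ₂ · sin²(Δλ/2) = 0.292232.
c = 2·atan2(√a, √(1−a)) = 1.14226 rad → d = 6371·c ≈ 7277.37 km.

7277 km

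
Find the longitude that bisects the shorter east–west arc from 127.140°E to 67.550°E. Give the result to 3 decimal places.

Signed shortest Δλ from +127.140° to +67.550° is -59.590°.
Midpoint longitude = +127.140° + (-59.590°)/2 = +127.140° − 29.795° = +97.345°.

97.345°E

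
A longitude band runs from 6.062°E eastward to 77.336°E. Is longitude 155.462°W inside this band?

Band width going east from +6.062° to +77.336°: ((77.336 − 6.062) mod 360) = 71.274°.
Offset of -155.462° east of the west edge: ((-155.462 − 6.062) mod 360) = 198.476°.
198.476° > 71.274° ⇒ outside.

No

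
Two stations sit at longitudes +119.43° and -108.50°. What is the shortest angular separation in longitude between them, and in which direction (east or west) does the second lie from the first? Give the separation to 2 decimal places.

Raw difference: -108.50 − 119.43 = -227.93°.
Normalise into (−180°, 180°]: -227.93° + 360° = 132.07°.
Positive ⇒ the second point lies to the east; separation 132.07°.

132.07° east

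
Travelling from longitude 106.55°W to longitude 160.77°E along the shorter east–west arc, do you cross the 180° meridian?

Naïve |160.77 − -106.55| = 267.32° > 180°, so the shorter arc goes the other way round — across 180°.
Signed shortest Δλ = ((160.77 − -106.55 + 180) mod 360) − 180 = -92.68°.
Going west by 92.68° from -106.55° passes through 180° before reaching +160.77°.

Yes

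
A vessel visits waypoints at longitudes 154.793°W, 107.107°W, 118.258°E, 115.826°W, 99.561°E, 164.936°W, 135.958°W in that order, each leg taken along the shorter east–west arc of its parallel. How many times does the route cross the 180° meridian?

Leg 1: -154.793° → -107.107°, shortest Δλ = 47.686° (east) — does not cross 180°.
Leg 2: -107.107° → +118.258°, shortest Δλ = -134.635° (west) — crosses 180°.
Leg 3: +118.258° → -115.826°, shortest Δλ = 125.916° (east) — crosses 180°.
Leg 4: -115.826° → +99.561°, shortest Δλ = -144.613° (west) — crosses 180°.
Leg 5: +99.561° → -164.936°, shortest Δλ = 95.503° (east) — crosses 180°.
Leg 6: -164.936° → -135.958°, shortest Δλ = 28.978° (east) — does not cross 180°.
Total crossings: 4.

4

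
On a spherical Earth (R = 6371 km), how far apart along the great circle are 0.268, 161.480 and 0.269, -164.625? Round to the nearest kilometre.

Δλ = -164.625 − 161.480 = -326.105°; wrapped into (−180°, 180°]: 33.895°.
Δφ = 0.269 − 0.268 = 0.001°.
a = sin²(Δφ/2) + cos φ₁ · cos φ₂ · sin²(Δλ/2) = 0.084968.
c = 2·atan2(√a, √(1−a)) = 0.59157 rad → d = 6371·c ≈ 3768.91 km.

3769 km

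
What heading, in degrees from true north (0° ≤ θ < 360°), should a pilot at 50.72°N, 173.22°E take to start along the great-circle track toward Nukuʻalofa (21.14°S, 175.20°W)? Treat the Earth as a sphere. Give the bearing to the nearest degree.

169°

Δλ = -175.20 − 173.22 = -348.42°; wrapped into (−180°, 180°]: 11.58°.
θ = atan2( sin Δλ · cos φ₂ , cos φ₁ · sin φ₂ − sin φ₁ · cos φ₂ · cos Δλ )
  = atan2(0.18723, -0.93560) = 168.684° → normalised to [0°, 360°): 168.684°.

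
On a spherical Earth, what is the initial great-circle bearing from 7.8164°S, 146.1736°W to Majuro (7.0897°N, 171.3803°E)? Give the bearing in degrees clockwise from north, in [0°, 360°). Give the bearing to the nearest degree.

Δλ = 171.3803 − -146.1736 = 317.5539°; wrapped into (−180°, 180°]: -42.4461°.
θ = atan2( sin Δλ · cos φ₂ , cos φ₁ · sin φ₂ − sin φ₁ · cos φ₂ · cos Δλ )
  = atan2(-0.66974, 0.22186) = -71.671° → normalised to [0°, 360°): 288.329°.

288°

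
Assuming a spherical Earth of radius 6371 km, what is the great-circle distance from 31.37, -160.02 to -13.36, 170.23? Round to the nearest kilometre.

Δλ = 170.23 − -160.02 = 330.25°; wrapped into (−180°, 180°]: -29.75°.
Δφ = -13.36 − 31.37 = -44.73°.
a = sin²(Δφ/2) + cos φ₁ · cos φ₂ · sin²(Δλ/2) = 0.199529.
c = 2·atan2(√a, √(1−a)) = 0.92612 rad → d = 6371·c ≈ 5900.30 km.

5900 km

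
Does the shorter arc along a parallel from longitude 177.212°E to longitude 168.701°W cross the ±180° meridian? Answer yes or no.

Yes

Naïve |-168.701 − 177.212| = 345.913° > 180°, so the shorter arc goes the other way round — across 180°.
Signed shortest Δλ = ((-168.701 − 177.212 + 180) mod 360) − 180 = 14.087°.
Going east by 14.087° from +177.212° passes through 180° before reaching -168.701°.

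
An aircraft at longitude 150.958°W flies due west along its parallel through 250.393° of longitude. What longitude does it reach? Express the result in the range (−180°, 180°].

41.351°W

Start at -150.958°; shift −250.393° → -401.351°.
-401.351° lies outside (−180°, 180°]; add 360° → -41.351°.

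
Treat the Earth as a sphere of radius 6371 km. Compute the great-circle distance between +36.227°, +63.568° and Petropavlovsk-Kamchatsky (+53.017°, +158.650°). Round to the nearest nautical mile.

Δλ = 158.650 − 63.568 = 95.082°.
Δφ = 53.017 − 36.227 = 16.790°.
a = sin²(Δφ/2) + cos φ₁ · cos φ₂ · sin²(Δλ/2) = 0.285450.
c = 2·atan2(√a, √(1−a)) = 1.12730 rad → d = 6371·c ≈ 7182.02 km ≈ 3877.98 nmi.

3878 nmi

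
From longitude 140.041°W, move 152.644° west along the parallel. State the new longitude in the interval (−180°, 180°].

67.315°E

Start at -140.041°; shift −152.644° → -292.685°.
-292.685° lies outside (−180°, 180°]; add 360° → +67.315°.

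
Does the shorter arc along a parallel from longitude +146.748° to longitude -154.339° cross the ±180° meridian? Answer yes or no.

Yes

Naïve |-154.339 − 146.748| = 301.087° > 180°, so the shorter arc goes the other way round — across 180°.
Signed shortest Δλ = ((-154.339 − 146.748 + 180) mod 360) − 180 = 58.913°.
Going east by 58.913° from +146.748° passes through 180° before reaching -154.339°.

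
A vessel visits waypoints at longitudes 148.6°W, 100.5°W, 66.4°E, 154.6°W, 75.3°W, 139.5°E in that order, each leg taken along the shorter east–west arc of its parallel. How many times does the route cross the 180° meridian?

2

Leg 1: -148.6° → -100.5°, shortest Δλ = 48.1° (east) — does not cross 180°.
Leg 2: -100.5° → +66.4°, shortest Δλ = 166.9° (east) — does not cross 180°.
Leg 3: +66.4° → -154.6°, shortest Δλ = 139.0° (east) — crosses 180°.
Leg 4: -154.6° → -75.3°, shortest Δλ = 79.3° (east) — does not cross 180°.
Leg 5: -75.3° → +139.5°, shortest Δλ = -145.2° (west) — crosses 180°.
Total crossings: 2.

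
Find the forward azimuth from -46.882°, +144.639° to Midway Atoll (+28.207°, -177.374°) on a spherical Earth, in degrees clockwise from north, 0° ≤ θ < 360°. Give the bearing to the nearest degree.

33°

Δλ = -177.374 − 144.639 = -322.013°; wrapped into (−180°, 180°]: 37.987°.
θ = atan2( sin Δλ · cos φ₂ , cos φ₁ · sin φ₂ − sin φ₁ · cos φ₂ · cos Δλ )
  = atan2(0.54239, 0.83005) = 33.162° → normalised to [0°, 360°): 33.162°.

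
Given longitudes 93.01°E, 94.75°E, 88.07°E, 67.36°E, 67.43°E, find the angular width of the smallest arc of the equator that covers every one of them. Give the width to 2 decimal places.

27.39°

Sort the longitudes: +67.36°, +67.43°, +88.07°, +93.01°, +94.75°.
Eastward gaps between consecutive values (wrapping around): 0.07°, 20.64°, 4.94°, 1.74°, 332.61°.
Largest gap = 332.61° ⇒ minimal covering band is its complement: 360° − 332.61° = 27.39°.
Band runs from +67.36° eastward to +94.75°.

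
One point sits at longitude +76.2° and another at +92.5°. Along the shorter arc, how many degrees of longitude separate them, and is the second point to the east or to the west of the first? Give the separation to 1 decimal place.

Raw difference: 92.5 − 76.2 = 16.3°.
Normalise into (−180°, 180°]: 16.3° stays 16.3°.
Positive ⇒ the second point lies to the east; separation 16.3°.

16.3° east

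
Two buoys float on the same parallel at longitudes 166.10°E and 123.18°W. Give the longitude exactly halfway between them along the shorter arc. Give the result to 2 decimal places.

Signed shortest Δλ from +166.10° to -123.18° is +70.72°.
Midpoint longitude = +166.10° + (+70.72°)/2 = +166.10° + 35.36° = +201.46°.
Normalise into (−180°, 180°]: -158.54°.
(The naïve average (+166.10 + -123.18)/2 = 21.46° is on the wrong side of the globe.)

158.54°W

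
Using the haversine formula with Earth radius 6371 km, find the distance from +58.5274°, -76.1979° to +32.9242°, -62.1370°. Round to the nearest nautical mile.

Δλ = -62.1370 − -76.1979 = 14.0609°.
Δφ = 32.9242 − 58.5274 = -25.6032°.
a = sin²(Δφ/2) + cos φ₁ · cos φ₂ · sin²(Δλ/2) = 0.055661.
c = 2·atan2(√a, √(1−a)) = 0.47634 rad → d = 6371·c ≈ 3034.78 km ≈ 1638.65 nmi.

1639 nmi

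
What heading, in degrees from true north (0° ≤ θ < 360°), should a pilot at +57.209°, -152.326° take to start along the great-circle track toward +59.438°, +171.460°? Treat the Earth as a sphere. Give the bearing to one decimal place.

Δλ = 171.460 − -152.326 = 323.786°; wrapped into (−180°, 180°]: -36.214°.
θ = atan2( sin Δλ · cos φ₂ , cos φ₁ · sin φ₂ − sin φ₁ · cos φ₂ · cos Δλ )
  = atan2(-0.30041, 0.12147) = -67.984° → normalised to [0°, 360°): 292.016°.

292.0°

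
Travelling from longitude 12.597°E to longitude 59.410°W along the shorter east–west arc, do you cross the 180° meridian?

No

Signed shortest Δλ = ((-59.410 − 12.597 + 180) mod 360) − 180 = -72.007°.
Going west by 72.007° from +12.597° reaches -59.410° without touching 180°.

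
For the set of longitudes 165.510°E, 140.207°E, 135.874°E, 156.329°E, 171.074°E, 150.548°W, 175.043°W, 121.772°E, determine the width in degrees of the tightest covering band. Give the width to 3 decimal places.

87.680°

Sort the longitudes: -175.043°, -150.548°, +121.772°, +135.874°, +140.207°, +156.329°, +165.510°, +171.074°.
Eastward gaps between consecutive values (wrapping around): 24.495°, 272.320°, 14.102°, 4.333°, 16.122°, 9.181°, 5.564°, 13.883°.
Largest gap = 272.320° ⇒ minimal covering band is its complement: 360° − 272.320° = 87.680°.
Band runs from +121.772° eastward to -150.548°, crossing the antimeridian.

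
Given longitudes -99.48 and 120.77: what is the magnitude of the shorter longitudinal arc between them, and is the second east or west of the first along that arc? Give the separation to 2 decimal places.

139.75° west

Raw difference: 120.77 − -99.48 = 220.25°.
Normalise into (−180°, 180°]: 220.25° − 360° = -139.75°.
Negative ⇒ the second point lies to the west; separation 139.75°.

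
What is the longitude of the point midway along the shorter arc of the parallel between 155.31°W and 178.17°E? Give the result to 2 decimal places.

168.57°W

Signed shortest Δλ from -155.31° to +178.17° is -26.52°.
Midpoint longitude = -155.31° + (-26.52°)/2 = -155.31° − 13.26° = -168.57°.
(The naïve average (-155.31 + +178.17)/2 = 11.43° is on the wrong side of the globe.)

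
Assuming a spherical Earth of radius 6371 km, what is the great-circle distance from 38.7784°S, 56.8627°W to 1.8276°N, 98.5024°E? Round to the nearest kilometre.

15205 km

Δλ = 98.5024 − -56.8627 = 155.3651°.
Δφ = 1.8276 − -38.7784 = 40.6060°.
a = sin²(Δφ/2) + cos φ₁ · cos φ₂ · sin²(Δλ/2) = 0.864117.
c = 2·atan2(√a, √(1−a)) = 2.38654 rad → d = 6371·c ≈ 15204.62 km.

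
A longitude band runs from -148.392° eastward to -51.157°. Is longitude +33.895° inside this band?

Band width going east from -148.392° to -51.157°: ((-51.157 − -148.392) mod 360) = 97.235°.
Offset of +33.895° east of the west edge: ((33.895 − -148.392) mod 360) = 182.287°.
182.287° > 97.235° ⇒ outside.

No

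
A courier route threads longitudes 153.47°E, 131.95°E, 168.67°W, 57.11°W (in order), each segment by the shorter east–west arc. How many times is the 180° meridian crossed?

1

Leg 1: +153.47° → +131.95°, shortest Δλ = -21.52° (west) — does not cross 180°.
Leg 2: +131.95° → -168.67°, shortest Δλ = 59.38° (east) — crosses 180°.
Leg 3: -168.67° → -57.11°, shortest Δλ = 111.56° (east) — does not cross 180°.
Total crossings: 1.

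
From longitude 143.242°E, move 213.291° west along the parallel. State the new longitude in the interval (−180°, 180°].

Start at +143.242°; shift −213.291° → -70.049°.
-70.049° already lies in (−180°, 180°].

70.049°W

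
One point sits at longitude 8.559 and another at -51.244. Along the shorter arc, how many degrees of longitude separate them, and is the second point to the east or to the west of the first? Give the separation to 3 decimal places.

Raw difference: -51.244 − 8.559 = -59.803°.
Normalise into (−180°, 180°]: -59.803° stays -59.803°.
Negative ⇒ the second point lies to the west; separation 59.803°.

59.803° west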